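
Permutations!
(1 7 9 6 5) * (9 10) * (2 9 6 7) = (1 2 9 7 10 6 5) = [0, 2, 9, 3, 4, 1, 5, 10, 8, 7, 6]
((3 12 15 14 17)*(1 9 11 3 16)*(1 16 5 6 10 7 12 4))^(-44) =(1 9 11 3 4)(5 12)(6 15)(7 17)(10 14)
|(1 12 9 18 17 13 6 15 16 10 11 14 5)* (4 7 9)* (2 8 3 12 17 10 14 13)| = |(1 17 2 8 3 12 4 7 9 18 10 11 13 6 15 16 14 5)| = 18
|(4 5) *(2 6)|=2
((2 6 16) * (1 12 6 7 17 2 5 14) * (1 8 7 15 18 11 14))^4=((1 12 6 16 5)(2 15 18 11 14 8 7 17))^4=(1 5 16 6 12)(2 14)(7 18)(8 15)(11 17)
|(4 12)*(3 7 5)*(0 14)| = 6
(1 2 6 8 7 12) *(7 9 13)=[0, 2, 6, 3, 4, 5, 8, 12, 9, 13, 10, 11, 1, 7]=(1 2 6 8 9 13 7 12)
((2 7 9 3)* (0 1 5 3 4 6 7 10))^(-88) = (0 5 2)(1 3 10)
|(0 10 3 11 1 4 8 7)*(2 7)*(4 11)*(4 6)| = 8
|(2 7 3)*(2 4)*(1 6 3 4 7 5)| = 7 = |(1 6 3 7 4 2 5)|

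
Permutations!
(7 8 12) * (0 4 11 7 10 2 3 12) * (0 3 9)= (0 4 11 7 8 3 12 10 2 9)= [4, 1, 9, 12, 11, 5, 6, 8, 3, 0, 2, 7, 10]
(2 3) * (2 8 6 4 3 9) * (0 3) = (0 3 8 6 4)(2 9) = [3, 1, 9, 8, 0, 5, 4, 7, 6, 2]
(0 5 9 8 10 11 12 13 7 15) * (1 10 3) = (0 5 9 8 3 1 10 11 12 13 7 15) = [5, 10, 2, 1, 4, 9, 6, 15, 3, 8, 11, 12, 13, 7, 14, 0]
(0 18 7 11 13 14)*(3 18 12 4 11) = (0 12 4 11 13 14)(3 18 7) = [12, 1, 2, 18, 11, 5, 6, 3, 8, 9, 10, 13, 4, 14, 0, 15, 16, 17, 7]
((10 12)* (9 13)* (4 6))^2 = ((4 6)(9 13)(10 12))^2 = (13)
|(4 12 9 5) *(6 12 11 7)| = 7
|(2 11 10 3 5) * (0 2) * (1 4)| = 6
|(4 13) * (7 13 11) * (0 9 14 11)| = |(0 9 14 11 7 13 4)| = 7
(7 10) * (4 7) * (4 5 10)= (4 7)(5 10)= [0, 1, 2, 3, 7, 10, 6, 4, 8, 9, 5]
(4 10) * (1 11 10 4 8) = (1 11 10 8) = [0, 11, 2, 3, 4, 5, 6, 7, 1, 9, 8, 10]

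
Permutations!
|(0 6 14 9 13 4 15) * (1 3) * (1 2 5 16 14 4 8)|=|(0 6 4 15)(1 3 2 5 16 14 9 13 8)|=36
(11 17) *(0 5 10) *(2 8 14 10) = [5, 1, 8, 3, 4, 2, 6, 7, 14, 9, 0, 17, 12, 13, 10, 15, 16, 11] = (0 5 2 8 14 10)(11 17)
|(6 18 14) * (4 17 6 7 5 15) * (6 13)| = 9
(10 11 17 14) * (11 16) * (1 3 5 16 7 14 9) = (1 3 5 16 11 17 9)(7 14 10) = [0, 3, 2, 5, 4, 16, 6, 14, 8, 1, 7, 17, 12, 13, 10, 15, 11, 9]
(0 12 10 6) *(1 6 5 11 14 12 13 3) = [13, 6, 2, 1, 4, 11, 0, 7, 8, 9, 5, 14, 10, 3, 12] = (0 13 3 1 6)(5 11 14 12 10)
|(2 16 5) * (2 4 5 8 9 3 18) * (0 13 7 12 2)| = 10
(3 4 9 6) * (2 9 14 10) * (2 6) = (2 9)(3 4 14 10 6) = [0, 1, 9, 4, 14, 5, 3, 7, 8, 2, 6, 11, 12, 13, 10]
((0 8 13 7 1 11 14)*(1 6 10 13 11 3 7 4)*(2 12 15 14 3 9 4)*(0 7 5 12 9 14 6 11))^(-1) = ((0 8)(1 14 7 11 3 5 12 15 6 10 13 2 9 4))^(-1) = (0 8)(1 4 9 2 13 10 6 15 12 5 3 11 7 14)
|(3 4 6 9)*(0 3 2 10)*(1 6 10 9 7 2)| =20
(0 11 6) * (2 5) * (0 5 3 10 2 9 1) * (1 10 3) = (0 11 6 5 9 10 2 1) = [11, 0, 1, 3, 4, 9, 5, 7, 8, 10, 2, 6]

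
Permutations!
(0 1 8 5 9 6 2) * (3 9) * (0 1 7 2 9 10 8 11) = (0 7 2 1 11)(3 10 8 5)(6 9) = [7, 11, 1, 10, 4, 3, 9, 2, 5, 6, 8, 0]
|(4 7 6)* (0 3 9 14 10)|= 15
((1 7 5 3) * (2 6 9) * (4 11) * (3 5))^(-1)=(1 3 7)(2 9 6)(4 11)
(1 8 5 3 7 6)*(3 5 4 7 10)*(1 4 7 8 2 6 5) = (1 2 6 4 8 7 5)(3 10) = [0, 2, 6, 10, 8, 1, 4, 5, 7, 9, 3]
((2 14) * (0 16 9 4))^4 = (16)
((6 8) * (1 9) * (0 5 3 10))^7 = ((0 5 3 10)(1 9)(6 8))^7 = (0 10 3 5)(1 9)(6 8)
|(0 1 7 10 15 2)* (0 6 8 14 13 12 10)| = |(0 1 7)(2 6 8 14 13 12 10 15)| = 24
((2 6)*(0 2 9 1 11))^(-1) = (0 11 1 9 6 2)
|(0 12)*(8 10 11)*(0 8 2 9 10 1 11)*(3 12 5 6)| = |(0 5 6 3 12 8 1 11 2 9 10)| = 11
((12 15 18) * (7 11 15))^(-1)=(7 12 18 15 11)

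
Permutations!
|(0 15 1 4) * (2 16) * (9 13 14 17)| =4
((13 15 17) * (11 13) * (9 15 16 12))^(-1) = ((9 15 17 11 13 16 12))^(-1) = (9 12 16 13 11 17 15)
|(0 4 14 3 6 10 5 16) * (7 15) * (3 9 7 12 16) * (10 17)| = 40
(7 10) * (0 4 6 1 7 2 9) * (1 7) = (0 4 6 7 10 2 9) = [4, 1, 9, 3, 6, 5, 7, 10, 8, 0, 2]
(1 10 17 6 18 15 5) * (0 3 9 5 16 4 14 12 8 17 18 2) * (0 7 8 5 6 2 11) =[3, 10, 7, 9, 14, 1, 11, 8, 17, 6, 18, 0, 5, 13, 12, 16, 4, 2, 15] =(0 3 9 6 11)(1 10 18 15 16 4 14 12 5)(2 7 8 17)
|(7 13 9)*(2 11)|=|(2 11)(7 13 9)|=6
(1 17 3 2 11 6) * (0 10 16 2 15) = [10, 17, 11, 15, 4, 5, 1, 7, 8, 9, 16, 6, 12, 13, 14, 0, 2, 3] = (0 10 16 2 11 6 1 17 3 15)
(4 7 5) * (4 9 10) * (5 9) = (4 7 9 10) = [0, 1, 2, 3, 7, 5, 6, 9, 8, 10, 4]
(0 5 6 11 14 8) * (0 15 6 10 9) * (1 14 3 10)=[5, 14, 2, 10, 4, 1, 11, 7, 15, 0, 9, 3, 12, 13, 8, 6]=(0 5 1 14 8 15 6 11 3 10 9)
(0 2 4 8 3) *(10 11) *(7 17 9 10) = [2, 1, 4, 0, 8, 5, 6, 17, 3, 10, 11, 7, 12, 13, 14, 15, 16, 9] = (0 2 4 8 3)(7 17 9 10 11)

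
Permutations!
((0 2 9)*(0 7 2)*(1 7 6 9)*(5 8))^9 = (5 8)(6 9)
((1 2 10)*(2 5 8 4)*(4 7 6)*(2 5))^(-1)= (1 10 2)(4 6 7 8 5)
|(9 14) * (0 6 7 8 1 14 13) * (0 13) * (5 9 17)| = 9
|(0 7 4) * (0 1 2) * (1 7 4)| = |(0 4 7 1 2)| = 5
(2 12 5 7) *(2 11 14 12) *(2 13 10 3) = (2 13 10 3)(5 7 11 14 12) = [0, 1, 13, 2, 4, 7, 6, 11, 8, 9, 3, 14, 5, 10, 12]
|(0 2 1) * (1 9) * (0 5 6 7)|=7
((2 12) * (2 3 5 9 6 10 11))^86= ((2 12 3 5 9 6 10 11))^86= (2 10 9 3)(5 12 11 6)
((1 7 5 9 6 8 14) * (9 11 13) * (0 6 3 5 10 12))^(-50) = ((0 6 8 14 1 7 10 12)(3 5 11 13 9))^(-50) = (0 10 1 8)(6 12 7 14)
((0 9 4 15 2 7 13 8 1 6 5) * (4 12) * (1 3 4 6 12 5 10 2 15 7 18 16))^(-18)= (1 10 16 6 18 12 2)(3 7 8 4 13)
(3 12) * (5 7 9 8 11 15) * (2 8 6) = [0, 1, 8, 12, 4, 7, 2, 9, 11, 6, 10, 15, 3, 13, 14, 5] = (2 8 11 15 5 7 9 6)(3 12)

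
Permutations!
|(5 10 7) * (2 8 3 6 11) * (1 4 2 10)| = 10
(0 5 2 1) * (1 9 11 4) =(0 5 2 9 11 4 1) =[5, 0, 9, 3, 1, 2, 6, 7, 8, 11, 10, 4]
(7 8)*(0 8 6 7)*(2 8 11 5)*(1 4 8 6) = [11, 4, 6, 3, 8, 2, 7, 1, 0, 9, 10, 5] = (0 11 5 2 6 7 1 4 8)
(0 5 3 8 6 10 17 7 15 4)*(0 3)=(0 5)(3 8 6 10 17 7 15 4)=[5, 1, 2, 8, 3, 0, 10, 15, 6, 9, 17, 11, 12, 13, 14, 4, 16, 7]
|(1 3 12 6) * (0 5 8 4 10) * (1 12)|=10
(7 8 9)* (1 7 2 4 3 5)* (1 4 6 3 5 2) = [0, 7, 6, 2, 5, 4, 3, 8, 9, 1] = (1 7 8 9)(2 6 3)(4 5)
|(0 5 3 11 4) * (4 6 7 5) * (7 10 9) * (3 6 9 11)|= 6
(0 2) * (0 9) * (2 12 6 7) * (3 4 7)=(0 12 6 3 4 7 2 9)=[12, 1, 9, 4, 7, 5, 3, 2, 8, 0, 10, 11, 6]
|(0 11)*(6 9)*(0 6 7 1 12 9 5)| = |(0 11 6 5)(1 12 9 7)| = 4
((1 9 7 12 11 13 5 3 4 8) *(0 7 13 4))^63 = ((0 7 12 11 4 8 1 9 13 5 3))^63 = (0 13 8 12 3 9 4 7 5 1 11)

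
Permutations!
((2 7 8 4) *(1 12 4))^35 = ((1 12 4 2 7 8))^35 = (1 8 7 2 4 12)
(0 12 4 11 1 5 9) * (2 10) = (0 12 4 11 1 5 9)(2 10) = [12, 5, 10, 3, 11, 9, 6, 7, 8, 0, 2, 1, 4]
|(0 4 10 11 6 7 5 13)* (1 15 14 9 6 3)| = 13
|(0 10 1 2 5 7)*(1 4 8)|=8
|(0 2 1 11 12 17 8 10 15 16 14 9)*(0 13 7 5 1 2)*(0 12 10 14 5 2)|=|(0 12 17 8 14 9 13 7 2)(1 11 10 15 16 5)|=18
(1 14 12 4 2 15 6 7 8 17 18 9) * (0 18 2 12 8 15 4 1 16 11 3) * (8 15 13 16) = (0 18 9 8 17 2 4 12 1 14 15 6 7 13 16 11 3) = [18, 14, 4, 0, 12, 5, 7, 13, 17, 8, 10, 3, 1, 16, 15, 6, 11, 2, 9]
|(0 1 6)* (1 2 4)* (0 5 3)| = 7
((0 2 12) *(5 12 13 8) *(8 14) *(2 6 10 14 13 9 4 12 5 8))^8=((0 6 10 14 2 9 4 12))^8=(14)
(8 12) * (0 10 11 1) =(0 10 11 1)(8 12) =[10, 0, 2, 3, 4, 5, 6, 7, 12, 9, 11, 1, 8]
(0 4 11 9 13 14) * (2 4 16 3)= [16, 1, 4, 2, 11, 5, 6, 7, 8, 13, 10, 9, 12, 14, 0, 15, 3]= (0 16 3 2 4 11 9 13 14)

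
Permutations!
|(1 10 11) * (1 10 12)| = |(1 12)(10 11)| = 2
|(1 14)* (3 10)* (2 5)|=2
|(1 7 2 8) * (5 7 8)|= |(1 8)(2 5 7)|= 6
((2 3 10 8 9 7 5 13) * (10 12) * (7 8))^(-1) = (2 13 5 7 10 12 3)(8 9)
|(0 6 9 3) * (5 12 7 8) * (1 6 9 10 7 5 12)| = 21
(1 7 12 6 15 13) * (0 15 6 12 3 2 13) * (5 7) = (0 15)(1 5 7 3 2 13) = [15, 5, 13, 2, 4, 7, 6, 3, 8, 9, 10, 11, 12, 1, 14, 0]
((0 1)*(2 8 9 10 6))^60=(10)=((0 1)(2 8 9 10 6))^60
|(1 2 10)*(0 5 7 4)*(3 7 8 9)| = 21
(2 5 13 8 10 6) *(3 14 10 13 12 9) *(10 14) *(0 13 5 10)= (14)(0 13 8 5 12 9 3)(2 10 6)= [13, 1, 10, 0, 4, 12, 2, 7, 5, 3, 6, 11, 9, 8, 14]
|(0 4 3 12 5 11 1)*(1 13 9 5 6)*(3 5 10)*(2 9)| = 12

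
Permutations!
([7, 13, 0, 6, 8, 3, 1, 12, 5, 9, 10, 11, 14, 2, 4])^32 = (0 6 4)(1 8 7)(2 3 14)(5 12 13)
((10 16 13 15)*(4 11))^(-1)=((4 11)(10 16 13 15))^(-1)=(4 11)(10 15 13 16)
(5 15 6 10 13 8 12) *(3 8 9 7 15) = [0, 1, 2, 8, 4, 3, 10, 15, 12, 7, 13, 11, 5, 9, 14, 6] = (3 8 12 5)(6 10 13 9 7 15)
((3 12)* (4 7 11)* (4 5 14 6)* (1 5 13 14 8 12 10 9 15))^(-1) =(1 15 9 10 3 12 8 5)(4 6 14 13 11 7)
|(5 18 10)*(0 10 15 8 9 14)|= |(0 10 5 18 15 8 9 14)|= 8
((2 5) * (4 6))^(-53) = (2 5)(4 6)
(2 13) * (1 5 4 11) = (1 5 4 11)(2 13) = [0, 5, 13, 3, 11, 4, 6, 7, 8, 9, 10, 1, 12, 2]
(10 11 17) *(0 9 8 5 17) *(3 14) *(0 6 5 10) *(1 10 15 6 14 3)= [9, 10, 2, 3, 4, 17, 5, 7, 15, 8, 11, 14, 12, 13, 1, 6, 16, 0]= (0 9 8 15 6 5 17)(1 10 11 14)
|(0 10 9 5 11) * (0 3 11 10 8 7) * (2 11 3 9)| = 15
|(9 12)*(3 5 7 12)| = 5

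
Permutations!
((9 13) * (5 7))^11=((5 7)(9 13))^11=(5 7)(9 13)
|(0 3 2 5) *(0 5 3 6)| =|(0 6)(2 3)| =2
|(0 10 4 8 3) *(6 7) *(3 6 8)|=|(0 10 4 3)(6 7 8)|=12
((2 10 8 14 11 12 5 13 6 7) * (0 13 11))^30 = ((0 13 6 7 2 10 8 14)(5 11 12))^30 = (0 8 2 6)(7 13 14 10)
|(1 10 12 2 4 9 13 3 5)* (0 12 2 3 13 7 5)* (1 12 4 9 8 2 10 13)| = 18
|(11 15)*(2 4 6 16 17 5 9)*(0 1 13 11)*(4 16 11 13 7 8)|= |(0 1 7 8 4 6 11 15)(2 16 17 5 9)|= 40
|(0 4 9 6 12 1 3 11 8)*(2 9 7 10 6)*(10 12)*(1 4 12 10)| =10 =|(0 12 4 7 10 6 1 3 11 8)(2 9)|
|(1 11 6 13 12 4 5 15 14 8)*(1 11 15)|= |(1 15 14 8 11 6 13 12 4 5)|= 10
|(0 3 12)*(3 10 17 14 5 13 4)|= 9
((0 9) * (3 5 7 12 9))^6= ((0 3 5 7 12 9))^6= (12)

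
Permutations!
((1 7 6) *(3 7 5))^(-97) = ((1 5 3 7 6))^(-97) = (1 7 5 6 3)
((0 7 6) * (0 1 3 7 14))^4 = ((0 14)(1 3 7 6))^4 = (14)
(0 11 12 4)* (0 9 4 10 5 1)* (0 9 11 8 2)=(0 8 2)(1 9 4 11 12 10 5)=[8, 9, 0, 3, 11, 1, 6, 7, 2, 4, 5, 12, 10]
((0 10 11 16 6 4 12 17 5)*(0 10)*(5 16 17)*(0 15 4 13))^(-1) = ((0 15 4 12 5 10 11 17 16 6 13))^(-1) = (0 13 6 16 17 11 10 5 12 4 15)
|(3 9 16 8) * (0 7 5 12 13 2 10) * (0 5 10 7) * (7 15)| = 28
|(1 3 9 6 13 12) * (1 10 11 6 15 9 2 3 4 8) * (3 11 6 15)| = 60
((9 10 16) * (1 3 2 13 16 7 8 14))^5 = (1 9)(2 7)(3 10)(8 13)(14 16) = ((1 3 2 13 16 9 10 7 8 14))^5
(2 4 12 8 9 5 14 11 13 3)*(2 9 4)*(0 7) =[7, 1, 2, 9, 12, 14, 6, 0, 4, 5, 10, 13, 8, 3, 11] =(0 7)(3 9 5 14 11 13)(4 12 8)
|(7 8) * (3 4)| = |(3 4)(7 8)| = 2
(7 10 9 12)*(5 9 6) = (5 9 12 7 10 6) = [0, 1, 2, 3, 4, 9, 5, 10, 8, 12, 6, 11, 7]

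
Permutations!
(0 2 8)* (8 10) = (0 2 10 8) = [2, 1, 10, 3, 4, 5, 6, 7, 0, 9, 8]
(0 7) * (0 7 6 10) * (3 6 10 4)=(0 10)(3 6 4)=[10, 1, 2, 6, 3, 5, 4, 7, 8, 9, 0]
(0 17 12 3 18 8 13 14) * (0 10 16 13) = [17, 1, 2, 18, 4, 5, 6, 7, 0, 9, 16, 11, 3, 14, 10, 15, 13, 12, 8] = (0 17 12 3 18 8)(10 16 13 14)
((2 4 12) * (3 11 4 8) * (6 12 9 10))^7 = (2 6 9 11 8 12 10 4 3)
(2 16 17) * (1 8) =(1 8)(2 16 17) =[0, 8, 16, 3, 4, 5, 6, 7, 1, 9, 10, 11, 12, 13, 14, 15, 17, 2]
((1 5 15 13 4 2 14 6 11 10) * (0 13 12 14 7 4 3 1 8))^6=(0 12)(1 11)(3 6)(5 10)(8 15)(13 14)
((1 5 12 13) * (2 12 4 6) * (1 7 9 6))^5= (1 4 5)(2 6 9 7 13 12)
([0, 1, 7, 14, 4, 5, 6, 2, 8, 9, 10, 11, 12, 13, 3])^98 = (14)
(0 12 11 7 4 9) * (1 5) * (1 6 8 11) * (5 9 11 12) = (0 5 6 8 12 1 9)(4 11 7) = [5, 9, 2, 3, 11, 6, 8, 4, 12, 0, 10, 7, 1]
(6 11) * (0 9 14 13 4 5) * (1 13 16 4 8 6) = (0 9 14 16 4 5)(1 13 8 6 11) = [9, 13, 2, 3, 5, 0, 11, 7, 6, 14, 10, 1, 12, 8, 16, 15, 4]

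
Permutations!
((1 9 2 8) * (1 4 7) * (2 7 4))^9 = (9)(2 8)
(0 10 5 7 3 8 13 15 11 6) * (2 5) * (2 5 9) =(0 10 5 7 3 8 13 15 11 6)(2 9) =[10, 1, 9, 8, 4, 7, 0, 3, 13, 2, 5, 6, 12, 15, 14, 11]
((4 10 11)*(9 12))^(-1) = (4 11 10)(9 12) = ((4 10 11)(9 12))^(-1)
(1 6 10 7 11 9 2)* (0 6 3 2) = (0 6 10 7 11 9)(1 3 2) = [6, 3, 1, 2, 4, 5, 10, 11, 8, 0, 7, 9]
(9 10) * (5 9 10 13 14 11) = (5 9 13 14 11) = [0, 1, 2, 3, 4, 9, 6, 7, 8, 13, 10, 5, 12, 14, 11]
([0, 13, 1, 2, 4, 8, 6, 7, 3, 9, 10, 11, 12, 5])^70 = [0, 3, 8, 5, 4, 1, 6, 7, 13, 9, 10, 11, 12, 2]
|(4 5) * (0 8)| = |(0 8)(4 5)| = 2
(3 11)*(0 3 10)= [3, 1, 2, 11, 4, 5, 6, 7, 8, 9, 0, 10]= (0 3 11 10)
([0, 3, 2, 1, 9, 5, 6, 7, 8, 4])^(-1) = (1 3)(4 9)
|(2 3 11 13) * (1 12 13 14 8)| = 8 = |(1 12 13 2 3 11 14 8)|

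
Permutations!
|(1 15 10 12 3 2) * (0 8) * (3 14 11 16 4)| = 10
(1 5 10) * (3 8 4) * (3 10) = (1 5 3 8 4 10) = [0, 5, 2, 8, 10, 3, 6, 7, 4, 9, 1]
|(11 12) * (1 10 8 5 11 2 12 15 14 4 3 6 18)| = |(1 10 8 5 11 15 14 4 3 6 18)(2 12)| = 22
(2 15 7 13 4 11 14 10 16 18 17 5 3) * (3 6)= (2 15 7 13 4 11 14 10 16 18 17 5 6 3)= [0, 1, 15, 2, 11, 6, 3, 13, 8, 9, 16, 14, 12, 4, 10, 7, 18, 5, 17]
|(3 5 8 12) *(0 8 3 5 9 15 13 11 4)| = 10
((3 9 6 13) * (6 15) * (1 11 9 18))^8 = ((1 11 9 15 6 13 3 18))^8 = (18)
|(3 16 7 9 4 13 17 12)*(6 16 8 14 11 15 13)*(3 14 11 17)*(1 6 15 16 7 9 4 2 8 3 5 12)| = |(1 6 7 4 15 13 5 12 14 17)(2 8 11 16 9)| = 10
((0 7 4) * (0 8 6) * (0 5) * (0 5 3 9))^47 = (0 3 8 7 9 6 4)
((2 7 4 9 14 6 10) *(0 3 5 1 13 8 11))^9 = ((0 3 5 1 13 8 11)(2 7 4 9 14 6 10))^9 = (0 5 13 11 3 1 8)(2 4 14 10 7 9 6)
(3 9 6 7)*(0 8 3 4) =[8, 1, 2, 9, 0, 5, 7, 4, 3, 6] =(0 8 3 9 6 7 4)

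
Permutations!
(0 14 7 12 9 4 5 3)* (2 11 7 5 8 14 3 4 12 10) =[3, 1, 11, 0, 8, 4, 6, 10, 14, 12, 2, 7, 9, 13, 5] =(0 3)(2 11 7 10)(4 8 14 5)(9 12)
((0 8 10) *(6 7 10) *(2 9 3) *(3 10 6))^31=((0 8 3 2 9 10)(6 7))^31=(0 8 3 2 9 10)(6 7)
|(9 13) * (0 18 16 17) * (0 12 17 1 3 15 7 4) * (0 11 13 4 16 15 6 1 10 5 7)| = |(0 18 15)(1 3 6)(4 11 13 9)(5 7 16 10)(12 17)| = 12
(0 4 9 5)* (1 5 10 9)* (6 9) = (0 4 1 5)(6 9 10) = [4, 5, 2, 3, 1, 0, 9, 7, 8, 10, 6]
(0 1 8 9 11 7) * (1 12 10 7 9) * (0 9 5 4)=(0 12 10 7 9 11 5 4)(1 8)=[12, 8, 2, 3, 0, 4, 6, 9, 1, 11, 7, 5, 10]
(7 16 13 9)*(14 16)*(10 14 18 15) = [0, 1, 2, 3, 4, 5, 6, 18, 8, 7, 14, 11, 12, 9, 16, 10, 13, 17, 15] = (7 18 15 10 14 16 13 9)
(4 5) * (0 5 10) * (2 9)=[5, 1, 9, 3, 10, 4, 6, 7, 8, 2, 0]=(0 5 4 10)(2 9)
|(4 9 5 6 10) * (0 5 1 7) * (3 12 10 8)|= |(0 5 6 8 3 12 10 4 9 1 7)|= 11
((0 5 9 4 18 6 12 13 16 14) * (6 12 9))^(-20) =(18)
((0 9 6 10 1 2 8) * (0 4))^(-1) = ((0 9 6 10 1 2 8 4))^(-1) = (0 4 8 2 1 10 6 9)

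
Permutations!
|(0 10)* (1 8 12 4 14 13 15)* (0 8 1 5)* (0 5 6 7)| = 10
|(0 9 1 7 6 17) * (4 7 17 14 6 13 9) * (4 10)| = 8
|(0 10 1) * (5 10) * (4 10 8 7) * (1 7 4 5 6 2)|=20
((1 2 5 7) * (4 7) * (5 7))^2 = ((1 2 7)(4 5))^2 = (1 7 2)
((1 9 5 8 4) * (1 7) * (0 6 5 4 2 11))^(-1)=(0 11 2 8 5 6)(1 7 4 9)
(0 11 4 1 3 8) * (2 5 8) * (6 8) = (0 11 4 1 3 2 5 6 8) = [11, 3, 5, 2, 1, 6, 8, 7, 0, 9, 10, 4]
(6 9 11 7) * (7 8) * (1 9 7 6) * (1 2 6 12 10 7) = [0, 9, 6, 3, 4, 5, 1, 2, 12, 11, 7, 8, 10] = (1 9 11 8 12 10 7 2 6)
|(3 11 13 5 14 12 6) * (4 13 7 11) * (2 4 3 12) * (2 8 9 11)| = 18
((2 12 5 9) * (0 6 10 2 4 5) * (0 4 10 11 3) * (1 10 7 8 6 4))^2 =(0 5 7 6 3 4 9 8 11)(1 2)(10 12)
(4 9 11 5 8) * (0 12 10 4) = (0 12 10 4 9 11 5 8) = [12, 1, 2, 3, 9, 8, 6, 7, 0, 11, 4, 5, 10]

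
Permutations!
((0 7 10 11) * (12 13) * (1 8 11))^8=(13)(0 10 8)(1 11 7)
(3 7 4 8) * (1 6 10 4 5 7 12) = [0, 6, 2, 12, 8, 7, 10, 5, 3, 9, 4, 11, 1] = (1 6 10 4 8 3 12)(5 7)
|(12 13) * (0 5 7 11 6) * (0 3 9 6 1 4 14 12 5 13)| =|(0 13 5 7 11 1 4 14 12)(3 9 6)| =9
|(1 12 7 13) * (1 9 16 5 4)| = 8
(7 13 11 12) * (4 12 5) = (4 12 7 13 11 5) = [0, 1, 2, 3, 12, 4, 6, 13, 8, 9, 10, 5, 7, 11]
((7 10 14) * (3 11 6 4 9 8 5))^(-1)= (3 5 8 9 4 6 11)(7 14 10)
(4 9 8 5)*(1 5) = (1 5 4 9 8) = [0, 5, 2, 3, 9, 4, 6, 7, 1, 8]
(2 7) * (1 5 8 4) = (1 5 8 4)(2 7) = [0, 5, 7, 3, 1, 8, 6, 2, 4]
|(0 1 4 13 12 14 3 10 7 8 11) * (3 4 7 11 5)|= |(0 1 7 8 5 3 10 11)(4 13 12 14)|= 8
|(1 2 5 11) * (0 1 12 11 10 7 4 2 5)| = |(0 1 5 10 7 4 2)(11 12)| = 14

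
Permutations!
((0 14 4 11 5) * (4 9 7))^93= (0 9 4 5 14 7 11)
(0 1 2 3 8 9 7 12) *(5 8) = [1, 2, 3, 5, 4, 8, 6, 12, 9, 7, 10, 11, 0] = (0 1 2 3 5 8 9 7 12)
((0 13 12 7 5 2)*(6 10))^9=(0 7)(2 12)(5 13)(6 10)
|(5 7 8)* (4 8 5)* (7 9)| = 6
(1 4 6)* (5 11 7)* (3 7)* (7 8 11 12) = (1 4 6)(3 8 11)(5 12 7) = [0, 4, 2, 8, 6, 12, 1, 5, 11, 9, 10, 3, 7]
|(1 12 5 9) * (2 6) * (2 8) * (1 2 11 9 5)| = |(1 12)(2 6 8 11 9)| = 10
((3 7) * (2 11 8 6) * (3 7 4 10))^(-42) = (2 8)(6 11)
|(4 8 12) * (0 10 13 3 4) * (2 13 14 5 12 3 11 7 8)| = 35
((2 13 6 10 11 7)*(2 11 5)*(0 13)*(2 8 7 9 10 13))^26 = ((0 2)(5 8 7 11 9 10)(6 13))^26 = (13)(5 7 9)(8 11 10)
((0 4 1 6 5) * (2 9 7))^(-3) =(9)(0 1 5 4 6)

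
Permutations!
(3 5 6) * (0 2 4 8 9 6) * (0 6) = (0 2 4 8 9)(3 5 6) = [2, 1, 4, 5, 8, 6, 3, 7, 9, 0]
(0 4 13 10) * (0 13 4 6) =(0 6)(10 13) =[6, 1, 2, 3, 4, 5, 0, 7, 8, 9, 13, 11, 12, 10]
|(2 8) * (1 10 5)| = |(1 10 5)(2 8)| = 6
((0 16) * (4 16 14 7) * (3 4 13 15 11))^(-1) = (0 16 4 3 11 15 13 7 14)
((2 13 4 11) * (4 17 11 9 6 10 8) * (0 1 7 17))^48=(0 13 2 11 17 7 1)(4 10 9 8 6)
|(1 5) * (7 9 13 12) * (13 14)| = 10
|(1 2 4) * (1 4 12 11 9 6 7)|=7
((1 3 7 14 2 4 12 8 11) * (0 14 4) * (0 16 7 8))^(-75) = ((0 14 2 16 7 4 12)(1 3 8 11))^(-75) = (0 2 7 12 14 16 4)(1 3 8 11)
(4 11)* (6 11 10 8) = (4 10 8 6 11) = [0, 1, 2, 3, 10, 5, 11, 7, 6, 9, 8, 4]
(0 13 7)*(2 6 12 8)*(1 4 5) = (0 13 7)(1 4 5)(2 6 12 8) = [13, 4, 6, 3, 5, 1, 12, 0, 2, 9, 10, 11, 8, 7]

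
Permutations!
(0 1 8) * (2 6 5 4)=(0 1 8)(2 6 5 4)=[1, 8, 6, 3, 2, 4, 5, 7, 0]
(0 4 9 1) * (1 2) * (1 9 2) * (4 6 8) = (0 6 8 4 2 9 1) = [6, 0, 9, 3, 2, 5, 8, 7, 4, 1]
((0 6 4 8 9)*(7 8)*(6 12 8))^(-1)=(0 9 8 12)(4 6 7)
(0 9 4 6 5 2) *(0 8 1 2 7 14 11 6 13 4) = (0 9)(1 2 8)(4 13)(5 7 14 11 6) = [9, 2, 8, 3, 13, 7, 5, 14, 1, 0, 10, 6, 12, 4, 11]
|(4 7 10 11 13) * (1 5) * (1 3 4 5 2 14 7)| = 10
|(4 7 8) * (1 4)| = |(1 4 7 8)| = 4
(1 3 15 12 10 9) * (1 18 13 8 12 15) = (1 3)(8 12 10 9 18 13) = [0, 3, 2, 1, 4, 5, 6, 7, 12, 18, 9, 11, 10, 8, 14, 15, 16, 17, 13]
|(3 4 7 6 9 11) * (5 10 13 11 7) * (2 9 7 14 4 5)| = 20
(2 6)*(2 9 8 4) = (2 6 9 8 4) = [0, 1, 6, 3, 2, 5, 9, 7, 4, 8]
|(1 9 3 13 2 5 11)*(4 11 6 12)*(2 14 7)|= 12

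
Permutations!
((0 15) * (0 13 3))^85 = (0 15 13 3)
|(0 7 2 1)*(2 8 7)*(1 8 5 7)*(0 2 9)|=6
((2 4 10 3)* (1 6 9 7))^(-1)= ((1 6 9 7)(2 4 10 3))^(-1)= (1 7 9 6)(2 3 10 4)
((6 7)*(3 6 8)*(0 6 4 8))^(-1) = (0 7 6)(3 8 4)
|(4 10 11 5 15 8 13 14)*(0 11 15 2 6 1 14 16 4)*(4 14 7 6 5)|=|(0 11 4 10 15 8 13 16 14)(1 7 6)(2 5)|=18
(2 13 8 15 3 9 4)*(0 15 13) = (0 15 3 9 4 2)(8 13) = [15, 1, 0, 9, 2, 5, 6, 7, 13, 4, 10, 11, 12, 8, 14, 3]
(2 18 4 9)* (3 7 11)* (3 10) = (2 18 4 9)(3 7 11 10) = [0, 1, 18, 7, 9, 5, 6, 11, 8, 2, 3, 10, 12, 13, 14, 15, 16, 17, 4]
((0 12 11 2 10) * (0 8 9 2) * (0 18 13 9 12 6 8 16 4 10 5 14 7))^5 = (0 18 14 12 2 6 13 7 11 5 8 9)(4 16 10) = ((0 6 8 12 11 18 13 9 2 5 14 7)(4 10 16))^5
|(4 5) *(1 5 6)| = |(1 5 4 6)| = 4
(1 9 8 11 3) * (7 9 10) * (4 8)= (1 10 7 9 4 8 11 3)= [0, 10, 2, 1, 8, 5, 6, 9, 11, 4, 7, 3]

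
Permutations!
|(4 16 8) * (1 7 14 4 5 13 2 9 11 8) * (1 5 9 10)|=9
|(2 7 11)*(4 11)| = |(2 7 4 11)| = 4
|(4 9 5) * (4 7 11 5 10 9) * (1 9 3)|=12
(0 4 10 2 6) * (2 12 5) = (0 4 10 12 5 2 6) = [4, 1, 6, 3, 10, 2, 0, 7, 8, 9, 12, 11, 5]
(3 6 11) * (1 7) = (1 7)(3 6 11) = [0, 7, 2, 6, 4, 5, 11, 1, 8, 9, 10, 3]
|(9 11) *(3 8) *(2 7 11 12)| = |(2 7 11 9 12)(3 8)| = 10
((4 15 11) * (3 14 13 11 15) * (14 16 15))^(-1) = (3 4 11 13 14 15 16)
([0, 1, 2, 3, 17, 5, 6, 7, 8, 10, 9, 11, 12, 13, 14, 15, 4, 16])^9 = [0, 1, 2, 3, 4, 5, 6, 7, 8, 10, 9, 11, 12, 13, 14, 15, 16, 17]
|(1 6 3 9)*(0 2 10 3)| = |(0 2 10 3 9 1 6)| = 7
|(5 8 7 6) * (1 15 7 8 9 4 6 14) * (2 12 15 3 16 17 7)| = |(1 3 16 17 7 14)(2 12 15)(4 6 5 9)| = 12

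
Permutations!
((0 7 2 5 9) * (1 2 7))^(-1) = (0 9 5 2 1)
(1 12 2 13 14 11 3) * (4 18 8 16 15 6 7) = (1 12 2 13 14 11 3)(4 18 8 16 15 6 7) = [0, 12, 13, 1, 18, 5, 7, 4, 16, 9, 10, 3, 2, 14, 11, 6, 15, 17, 8]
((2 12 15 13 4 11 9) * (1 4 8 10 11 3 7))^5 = ((1 4 3 7)(2 12 15 13 8 10 11 9))^5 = (1 4 3 7)(2 10 15 9 8 12 11 13)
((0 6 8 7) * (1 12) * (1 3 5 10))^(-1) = (0 7 8 6)(1 10 5 3 12)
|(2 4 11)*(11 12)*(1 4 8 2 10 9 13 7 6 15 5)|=22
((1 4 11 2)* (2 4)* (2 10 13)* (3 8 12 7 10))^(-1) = (1 2 13 10 7 12 8 3)(4 11) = ((1 3 8 12 7 10 13 2)(4 11))^(-1)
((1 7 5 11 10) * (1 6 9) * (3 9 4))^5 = ((1 7 5 11 10 6 4 3 9))^5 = (1 6 7 4 5 3 11 9 10)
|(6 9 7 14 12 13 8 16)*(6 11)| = 9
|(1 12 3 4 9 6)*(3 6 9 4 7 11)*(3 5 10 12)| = 8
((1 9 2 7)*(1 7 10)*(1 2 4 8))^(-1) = (1 8 4 9)(2 10)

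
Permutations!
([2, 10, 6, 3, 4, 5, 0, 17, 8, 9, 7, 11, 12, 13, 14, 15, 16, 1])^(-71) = (0 2 6)(1 10 7 17)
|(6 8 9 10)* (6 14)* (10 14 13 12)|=|(6 8 9 14)(10 13 12)|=12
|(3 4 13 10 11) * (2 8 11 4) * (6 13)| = 4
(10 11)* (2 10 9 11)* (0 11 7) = (0 11 9 7)(2 10) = [11, 1, 10, 3, 4, 5, 6, 0, 8, 7, 2, 9]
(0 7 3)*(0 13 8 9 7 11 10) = (0 11 10)(3 13 8 9 7) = [11, 1, 2, 13, 4, 5, 6, 3, 9, 7, 0, 10, 12, 8]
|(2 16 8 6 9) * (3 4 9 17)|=8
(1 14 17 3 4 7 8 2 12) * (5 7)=(1 14 17 3 4 5 7 8 2 12)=[0, 14, 12, 4, 5, 7, 6, 8, 2, 9, 10, 11, 1, 13, 17, 15, 16, 3]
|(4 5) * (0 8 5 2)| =|(0 8 5 4 2)| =5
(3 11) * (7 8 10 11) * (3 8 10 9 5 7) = [0, 1, 2, 3, 4, 7, 6, 10, 9, 5, 11, 8] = (5 7 10 11 8 9)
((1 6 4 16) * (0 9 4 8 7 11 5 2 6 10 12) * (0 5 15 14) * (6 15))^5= (0 10 14 1 15 16 2 4 5 9 12)(6 8 7 11)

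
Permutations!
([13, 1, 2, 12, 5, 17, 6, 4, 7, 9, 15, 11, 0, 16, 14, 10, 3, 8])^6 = [13, 1, 2, 12, 5, 17, 6, 4, 7, 9, 10, 11, 0, 16, 14, 15, 3, 8]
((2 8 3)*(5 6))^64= (2 8 3)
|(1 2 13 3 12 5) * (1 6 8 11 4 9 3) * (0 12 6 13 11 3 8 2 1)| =28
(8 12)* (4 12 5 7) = [0, 1, 2, 3, 12, 7, 6, 4, 5, 9, 10, 11, 8] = (4 12 8 5 7)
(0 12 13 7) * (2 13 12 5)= (0 5 2 13 7)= [5, 1, 13, 3, 4, 2, 6, 0, 8, 9, 10, 11, 12, 7]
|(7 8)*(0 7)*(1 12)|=6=|(0 7 8)(1 12)|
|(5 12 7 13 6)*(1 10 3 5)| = 8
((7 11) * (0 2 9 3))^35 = ((0 2 9 3)(7 11))^35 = (0 3 9 2)(7 11)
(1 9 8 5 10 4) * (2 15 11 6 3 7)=(1 9 8 5 10 4)(2 15 11 6 3 7)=[0, 9, 15, 7, 1, 10, 3, 2, 5, 8, 4, 6, 12, 13, 14, 11]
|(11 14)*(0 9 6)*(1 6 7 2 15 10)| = 8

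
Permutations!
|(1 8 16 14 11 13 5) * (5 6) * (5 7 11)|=20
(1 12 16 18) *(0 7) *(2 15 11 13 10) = (0 7)(1 12 16 18)(2 15 11 13 10) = [7, 12, 15, 3, 4, 5, 6, 0, 8, 9, 2, 13, 16, 10, 14, 11, 18, 17, 1]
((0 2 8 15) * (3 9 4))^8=((0 2 8 15)(3 9 4))^8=(15)(3 4 9)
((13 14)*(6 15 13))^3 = ((6 15 13 14))^3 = (6 14 13 15)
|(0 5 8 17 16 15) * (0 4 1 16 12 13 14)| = |(0 5 8 17 12 13 14)(1 16 15 4)| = 28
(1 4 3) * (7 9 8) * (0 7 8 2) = (0 7 9 2)(1 4 3) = [7, 4, 0, 1, 3, 5, 6, 9, 8, 2]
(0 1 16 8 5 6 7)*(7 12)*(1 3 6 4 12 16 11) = (0 3 6 16 8 5 4 12 7)(1 11) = [3, 11, 2, 6, 12, 4, 16, 0, 5, 9, 10, 1, 7, 13, 14, 15, 8]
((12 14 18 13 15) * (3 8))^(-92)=(12 13 14 15 18)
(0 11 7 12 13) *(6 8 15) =(0 11 7 12 13)(6 8 15) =[11, 1, 2, 3, 4, 5, 8, 12, 15, 9, 10, 7, 13, 0, 14, 6]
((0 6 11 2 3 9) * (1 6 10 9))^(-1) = (0 9 10)(1 3 2 11 6)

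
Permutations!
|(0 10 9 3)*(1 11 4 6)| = 4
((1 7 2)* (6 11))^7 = ((1 7 2)(6 11))^7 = (1 7 2)(6 11)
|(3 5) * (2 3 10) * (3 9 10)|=6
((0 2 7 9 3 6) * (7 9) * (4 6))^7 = ((0 2 9 3 4 6))^7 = (0 2 9 3 4 6)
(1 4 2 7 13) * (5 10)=(1 4 2 7 13)(5 10)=[0, 4, 7, 3, 2, 10, 6, 13, 8, 9, 5, 11, 12, 1]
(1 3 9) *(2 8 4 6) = (1 3 9)(2 8 4 6) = [0, 3, 8, 9, 6, 5, 2, 7, 4, 1]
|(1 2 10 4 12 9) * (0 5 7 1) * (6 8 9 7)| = 30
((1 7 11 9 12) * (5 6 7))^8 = ((1 5 6 7 11 9 12))^8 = (1 5 6 7 11 9 12)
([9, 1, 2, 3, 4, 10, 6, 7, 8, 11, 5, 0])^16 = (0 9 11)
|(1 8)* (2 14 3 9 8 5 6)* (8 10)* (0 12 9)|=|(0 12 9 10 8 1 5 6 2 14 3)|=11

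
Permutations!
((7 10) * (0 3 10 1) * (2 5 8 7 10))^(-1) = (10)(0 1 7 8 5 2 3)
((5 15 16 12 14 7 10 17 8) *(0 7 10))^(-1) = (0 7)(5 8 17 10 14 12 16 15)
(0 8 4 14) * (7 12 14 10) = (0 8 4 10 7 12 14) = [8, 1, 2, 3, 10, 5, 6, 12, 4, 9, 7, 11, 14, 13, 0]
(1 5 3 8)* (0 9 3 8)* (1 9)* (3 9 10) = (0 1 5 8 10 3) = [1, 5, 2, 0, 4, 8, 6, 7, 10, 9, 3]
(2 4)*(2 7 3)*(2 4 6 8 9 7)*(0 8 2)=(0 8 9 7 3 4)(2 6)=[8, 1, 6, 4, 0, 5, 2, 3, 9, 7]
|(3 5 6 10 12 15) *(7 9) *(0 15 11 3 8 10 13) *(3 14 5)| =10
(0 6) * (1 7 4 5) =(0 6)(1 7 4 5) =[6, 7, 2, 3, 5, 1, 0, 4]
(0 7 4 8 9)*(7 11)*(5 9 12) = (0 11 7 4 8 12 5 9) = [11, 1, 2, 3, 8, 9, 6, 4, 12, 0, 10, 7, 5]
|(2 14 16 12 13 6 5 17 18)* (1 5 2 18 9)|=|(18)(1 5 17 9)(2 14 16 12 13 6)|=12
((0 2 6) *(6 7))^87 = ((0 2 7 6))^87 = (0 6 7 2)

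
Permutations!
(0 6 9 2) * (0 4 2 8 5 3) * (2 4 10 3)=(0 6 9 8 5 2 10 3)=[6, 1, 10, 0, 4, 2, 9, 7, 5, 8, 3]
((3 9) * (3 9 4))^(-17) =((9)(3 4))^(-17) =(9)(3 4)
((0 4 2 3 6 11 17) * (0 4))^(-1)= ((2 3 6 11 17 4))^(-1)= (2 4 17 11 6 3)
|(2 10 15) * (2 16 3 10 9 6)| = |(2 9 6)(3 10 15 16)| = 12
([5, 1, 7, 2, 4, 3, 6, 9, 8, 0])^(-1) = [9, 1, 3, 5, 4, 0, 6, 2, 8, 7]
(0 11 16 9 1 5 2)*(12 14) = (0 11 16 9 1 5 2)(12 14) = [11, 5, 0, 3, 4, 2, 6, 7, 8, 1, 10, 16, 14, 13, 12, 15, 9]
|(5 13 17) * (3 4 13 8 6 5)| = |(3 4 13 17)(5 8 6)| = 12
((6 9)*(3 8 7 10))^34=(3 7)(8 10)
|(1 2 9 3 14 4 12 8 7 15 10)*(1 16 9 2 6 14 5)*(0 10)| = |(0 10 16 9 3 5 1 6 14 4 12 8 7 15)| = 14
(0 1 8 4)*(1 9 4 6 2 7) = (0 9 4)(1 8 6 2 7) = [9, 8, 7, 3, 0, 5, 2, 1, 6, 4]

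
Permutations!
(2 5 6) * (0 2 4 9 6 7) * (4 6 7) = (0 2 5 4 9 7) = [2, 1, 5, 3, 9, 4, 6, 0, 8, 7]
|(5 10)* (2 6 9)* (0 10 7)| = 12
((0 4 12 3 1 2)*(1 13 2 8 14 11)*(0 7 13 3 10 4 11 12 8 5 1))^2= ((0 11)(1 5)(2 7 13)(4 8 14 12 10))^2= (2 13 7)(4 14 10 8 12)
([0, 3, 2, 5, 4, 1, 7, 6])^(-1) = [0, 5, 2, 1, 4, 3, 7, 6]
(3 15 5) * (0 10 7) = (0 10 7)(3 15 5) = [10, 1, 2, 15, 4, 3, 6, 0, 8, 9, 7, 11, 12, 13, 14, 5]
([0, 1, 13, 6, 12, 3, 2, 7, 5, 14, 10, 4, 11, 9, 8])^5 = [0, 1, 5, 14, 11, 9, 8, 7, 13, 6, 10, 12, 4, 3, 2]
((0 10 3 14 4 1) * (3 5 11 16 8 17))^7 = (0 3 11 1 17 5 4 8 10 14 16)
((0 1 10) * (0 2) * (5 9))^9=((0 1 10 2)(5 9))^9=(0 1 10 2)(5 9)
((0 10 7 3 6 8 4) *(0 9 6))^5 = ((0 10 7 3)(4 9 6 8))^5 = (0 10 7 3)(4 9 6 8)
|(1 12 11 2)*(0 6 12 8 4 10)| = |(0 6 12 11 2 1 8 4 10)| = 9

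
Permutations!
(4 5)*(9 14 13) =(4 5)(9 14 13) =[0, 1, 2, 3, 5, 4, 6, 7, 8, 14, 10, 11, 12, 9, 13]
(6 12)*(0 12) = (0 12 6) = [12, 1, 2, 3, 4, 5, 0, 7, 8, 9, 10, 11, 6]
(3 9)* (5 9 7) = (3 7 5 9) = [0, 1, 2, 7, 4, 9, 6, 5, 8, 3]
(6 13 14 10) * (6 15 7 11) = [0, 1, 2, 3, 4, 5, 13, 11, 8, 9, 15, 6, 12, 14, 10, 7] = (6 13 14 10 15 7 11)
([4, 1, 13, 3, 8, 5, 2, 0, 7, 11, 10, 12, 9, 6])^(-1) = [7, 1, 6, 3, 0, 5, 13, 8, 4, 12, 10, 9, 11, 2]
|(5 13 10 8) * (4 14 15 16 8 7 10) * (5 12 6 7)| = 11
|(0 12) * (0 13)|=|(0 12 13)|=3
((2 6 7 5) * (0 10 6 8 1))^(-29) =((0 10 6 7 5 2 8 1))^(-29) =(0 7 8 10 5 1 6 2)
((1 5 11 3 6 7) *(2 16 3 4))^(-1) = ((1 5 11 4 2 16 3 6 7))^(-1) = (1 7 6 3 16 2 4 11 5)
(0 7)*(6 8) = [7, 1, 2, 3, 4, 5, 8, 0, 6] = (0 7)(6 8)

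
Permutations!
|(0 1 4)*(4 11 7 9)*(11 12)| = |(0 1 12 11 7 9 4)| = 7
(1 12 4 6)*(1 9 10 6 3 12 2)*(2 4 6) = (1 4 3 12 6 9 10 2) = [0, 4, 1, 12, 3, 5, 9, 7, 8, 10, 2, 11, 6]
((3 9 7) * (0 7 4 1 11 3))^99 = ((0 7)(1 11 3 9 4))^99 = (0 7)(1 4 9 3 11)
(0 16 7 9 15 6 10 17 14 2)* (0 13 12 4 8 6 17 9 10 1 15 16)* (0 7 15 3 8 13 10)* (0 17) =(0 7 17 14 2 10 9 16 15)(1 3 8 6)(4 13 12) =[7, 3, 10, 8, 13, 5, 1, 17, 6, 16, 9, 11, 4, 12, 2, 0, 15, 14]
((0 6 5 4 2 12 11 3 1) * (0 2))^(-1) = (0 4 5 6)(1 3 11 12 2)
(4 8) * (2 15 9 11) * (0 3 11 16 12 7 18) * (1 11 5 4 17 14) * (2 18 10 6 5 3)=(0 2 15 9 16 12 7 10 6 5 4 8 17 14 1 11 18)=[2, 11, 15, 3, 8, 4, 5, 10, 17, 16, 6, 18, 7, 13, 1, 9, 12, 14, 0]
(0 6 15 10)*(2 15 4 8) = [6, 1, 15, 3, 8, 5, 4, 7, 2, 9, 0, 11, 12, 13, 14, 10] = (0 6 4 8 2 15 10)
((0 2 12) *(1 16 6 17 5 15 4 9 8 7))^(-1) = ((0 2 12)(1 16 6 17 5 15 4 9 8 7))^(-1) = (0 12 2)(1 7 8 9 4 15 5 17 6 16)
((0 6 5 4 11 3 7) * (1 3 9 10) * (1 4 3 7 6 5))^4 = (11)(0 1 3)(5 7 6)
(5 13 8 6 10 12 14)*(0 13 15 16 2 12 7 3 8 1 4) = [13, 4, 12, 8, 0, 15, 10, 3, 6, 9, 7, 11, 14, 1, 5, 16, 2] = (0 13 1 4)(2 12 14 5 15 16)(3 8 6 10 7)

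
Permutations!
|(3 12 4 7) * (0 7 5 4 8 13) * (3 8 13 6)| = 14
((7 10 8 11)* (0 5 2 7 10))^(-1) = (0 7 2 5)(8 10 11) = ((0 5 2 7)(8 11 10))^(-1)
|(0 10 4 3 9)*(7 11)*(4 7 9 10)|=7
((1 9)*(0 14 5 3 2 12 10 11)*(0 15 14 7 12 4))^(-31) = ((0 7 12 10 11 15 14 5 3 2 4)(1 9))^(-31) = (0 12 11 14 3 4 7 10 15 5 2)(1 9)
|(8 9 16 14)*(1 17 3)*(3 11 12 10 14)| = 10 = |(1 17 11 12 10 14 8 9 16 3)|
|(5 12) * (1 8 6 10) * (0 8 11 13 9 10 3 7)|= 10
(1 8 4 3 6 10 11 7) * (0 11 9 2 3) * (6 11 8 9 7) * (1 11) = (0 8 4)(1 9 2 3)(6 10 7 11) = [8, 9, 3, 1, 0, 5, 10, 11, 4, 2, 7, 6]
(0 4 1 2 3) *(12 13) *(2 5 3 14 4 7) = [7, 5, 14, 0, 1, 3, 6, 2, 8, 9, 10, 11, 13, 12, 4] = (0 7 2 14 4 1 5 3)(12 13)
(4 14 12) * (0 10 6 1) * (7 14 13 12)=(0 10 6 1)(4 13 12)(7 14)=[10, 0, 2, 3, 13, 5, 1, 14, 8, 9, 6, 11, 4, 12, 7]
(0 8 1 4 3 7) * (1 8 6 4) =(8)(0 6 4 3 7) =[6, 1, 2, 7, 3, 5, 4, 0, 8]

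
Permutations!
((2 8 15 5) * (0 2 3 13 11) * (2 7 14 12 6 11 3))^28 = ((0 7 14 12 6 11)(2 8 15 5)(3 13))^28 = (15)(0 6 14)(7 11 12)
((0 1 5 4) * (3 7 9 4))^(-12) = ((0 1 5 3 7 9 4))^(-12) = (0 5 7 4 1 3 9)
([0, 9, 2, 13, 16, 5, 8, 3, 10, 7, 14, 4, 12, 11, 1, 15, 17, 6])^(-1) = (1 14 10 8 6 17 16 4 11 13 3 7 9)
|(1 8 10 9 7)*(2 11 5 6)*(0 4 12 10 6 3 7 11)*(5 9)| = |(0 4 12 10 5 3 7 1 8 6 2)(9 11)| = 22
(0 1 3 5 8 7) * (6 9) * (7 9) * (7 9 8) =(0 1 3 5 7)(6 9) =[1, 3, 2, 5, 4, 7, 9, 0, 8, 6]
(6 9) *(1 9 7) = (1 9 6 7) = [0, 9, 2, 3, 4, 5, 7, 1, 8, 6]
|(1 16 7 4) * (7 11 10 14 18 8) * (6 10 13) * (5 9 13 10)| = 36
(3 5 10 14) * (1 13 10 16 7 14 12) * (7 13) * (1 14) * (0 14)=(0 14 3 5 16 13 10 12)(1 7)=[14, 7, 2, 5, 4, 16, 6, 1, 8, 9, 12, 11, 0, 10, 3, 15, 13]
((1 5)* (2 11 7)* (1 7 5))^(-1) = (2 7 5 11)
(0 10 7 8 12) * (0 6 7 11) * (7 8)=(0 10 11)(6 8 12)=[10, 1, 2, 3, 4, 5, 8, 7, 12, 9, 11, 0, 6]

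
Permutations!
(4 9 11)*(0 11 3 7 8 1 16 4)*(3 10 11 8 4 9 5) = (0 8 1 16 9 10 11)(3 7 4 5) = [8, 16, 2, 7, 5, 3, 6, 4, 1, 10, 11, 0, 12, 13, 14, 15, 9]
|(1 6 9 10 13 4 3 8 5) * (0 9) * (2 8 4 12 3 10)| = |(0 9 2 8 5 1 6)(3 4 10 13 12)| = 35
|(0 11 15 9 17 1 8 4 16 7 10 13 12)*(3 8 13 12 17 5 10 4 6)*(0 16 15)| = |(0 11)(1 13 17)(3 8 6)(4 15 9 5 10 12 16 7)| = 24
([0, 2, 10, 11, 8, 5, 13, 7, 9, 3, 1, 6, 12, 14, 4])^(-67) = (1 10 2)(3 4 6 9 14 11 8 13)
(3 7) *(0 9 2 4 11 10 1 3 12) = (0 9 2 4 11 10 1 3 7 12) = [9, 3, 4, 7, 11, 5, 6, 12, 8, 2, 1, 10, 0]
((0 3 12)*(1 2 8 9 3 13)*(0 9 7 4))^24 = ((0 13 1 2 8 7 4)(3 12 9))^24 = (0 2 4 1 7 13 8)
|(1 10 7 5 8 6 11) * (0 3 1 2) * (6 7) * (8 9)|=|(0 3 1 10 6 11 2)(5 9 8 7)|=28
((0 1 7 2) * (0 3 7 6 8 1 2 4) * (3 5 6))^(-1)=(0 4 7 3 1 8 6 5 2)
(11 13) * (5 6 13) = (5 6 13 11) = [0, 1, 2, 3, 4, 6, 13, 7, 8, 9, 10, 5, 12, 11]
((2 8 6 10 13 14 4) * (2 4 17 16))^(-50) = (2 17 13 6)(8 16 14 10)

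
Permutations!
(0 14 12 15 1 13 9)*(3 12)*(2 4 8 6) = [14, 13, 4, 12, 8, 5, 2, 7, 6, 0, 10, 11, 15, 9, 3, 1] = (0 14 3 12 15 1 13 9)(2 4 8 6)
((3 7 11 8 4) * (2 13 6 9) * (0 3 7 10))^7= ((0 3 10)(2 13 6 9)(4 7 11 8))^7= (0 3 10)(2 9 6 13)(4 8 11 7)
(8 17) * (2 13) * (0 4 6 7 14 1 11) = (0 4 6 7 14 1 11)(2 13)(8 17) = [4, 11, 13, 3, 6, 5, 7, 14, 17, 9, 10, 0, 12, 2, 1, 15, 16, 8]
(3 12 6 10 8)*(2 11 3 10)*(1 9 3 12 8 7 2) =(1 9 3 8 10 7 2 11 12 6) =[0, 9, 11, 8, 4, 5, 1, 2, 10, 3, 7, 12, 6]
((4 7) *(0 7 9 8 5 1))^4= (0 8 7 5 4 1 9)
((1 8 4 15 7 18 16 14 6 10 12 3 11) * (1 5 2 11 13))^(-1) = (1 13 3 12 10 6 14 16 18 7 15 4 8)(2 5 11) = ((1 8 4 15 7 18 16 14 6 10 12 3 13)(2 11 5))^(-1)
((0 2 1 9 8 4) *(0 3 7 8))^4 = ((0 2 1 9)(3 7 8 4))^4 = (9)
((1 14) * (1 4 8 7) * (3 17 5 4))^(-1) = ((1 14 3 17 5 4 8 7))^(-1) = (1 7 8 4 5 17 3 14)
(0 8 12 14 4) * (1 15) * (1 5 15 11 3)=(0 8 12 14 4)(1 11 3)(5 15)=[8, 11, 2, 1, 0, 15, 6, 7, 12, 9, 10, 3, 14, 13, 4, 5]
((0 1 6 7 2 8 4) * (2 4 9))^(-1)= ((0 1 6 7 4)(2 8 9))^(-1)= (0 4 7 6 1)(2 9 8)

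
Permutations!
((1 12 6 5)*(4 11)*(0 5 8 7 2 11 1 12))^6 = (0 2 12 4 8)(1 7 5 11 6)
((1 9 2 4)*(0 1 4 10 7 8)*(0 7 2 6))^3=((0 1 9 6)(2 10)(7 8))^3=(0 6 9 1)(2 10)(7 8)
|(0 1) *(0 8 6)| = 4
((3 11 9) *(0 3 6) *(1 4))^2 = ((0 3 11 9 6)(1 4))^2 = (0 11 6 3 9)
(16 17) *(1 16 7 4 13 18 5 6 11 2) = [0, 16, 1, 3, 13, 6, 11, 4, 8, 9, 10, 2, 12, 18, 14, 15, 17, 7, 5] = (1 16 17 7 4 13 18 5 6 11 2)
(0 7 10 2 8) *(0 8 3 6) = [7, 1, 3, 6, 4, 5, 0, 10, 8, 9, 2] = (0 7 10 2 3 6)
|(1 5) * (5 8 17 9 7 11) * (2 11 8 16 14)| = 12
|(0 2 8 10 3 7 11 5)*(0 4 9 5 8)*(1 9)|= |(0 2)(1 9 5 4)(3 7 11 8 10)|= 20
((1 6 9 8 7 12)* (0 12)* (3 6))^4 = ((0 12 1 3 6 9 8 7))^4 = (0 6)(1 8)(3 7)(9 12)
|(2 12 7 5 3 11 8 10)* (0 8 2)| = 6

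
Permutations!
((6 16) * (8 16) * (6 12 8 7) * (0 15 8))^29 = ((0 15 8 16 12)(6 7))^29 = (0 12 16 8 15)(6 7)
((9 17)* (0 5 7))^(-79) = ((0 5 7)(9 17))^(-79) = (0 7 5)(9 17)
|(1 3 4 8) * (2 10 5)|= 12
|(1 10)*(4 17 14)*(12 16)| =6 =|(1 10)(4 17 14)(12 16)|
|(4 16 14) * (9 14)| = 4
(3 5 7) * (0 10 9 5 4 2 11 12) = (0 10 9 5 7 3 4 2 11 12) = [10, 1, 11, 4, 2, 7, 6, 3, 8, 5, 9, 12, 0]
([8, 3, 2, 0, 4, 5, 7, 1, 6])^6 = (8)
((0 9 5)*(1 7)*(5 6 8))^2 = ((0 9 6 8 5)(1 7))^2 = (0 6 5 9 8)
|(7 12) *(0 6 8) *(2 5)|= 6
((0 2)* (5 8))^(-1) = (0 2)(5 8)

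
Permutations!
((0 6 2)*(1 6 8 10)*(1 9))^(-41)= (0 8 10 9 1 6 2)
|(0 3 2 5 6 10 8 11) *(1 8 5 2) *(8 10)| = 8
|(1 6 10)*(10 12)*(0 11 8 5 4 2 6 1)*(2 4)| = |(0 11 8 5 2 6 12 10)| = 8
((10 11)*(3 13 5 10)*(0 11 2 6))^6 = ((0 11 3 13 5 10 2 6))^6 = (0 2 5 3)(6 10 13 11)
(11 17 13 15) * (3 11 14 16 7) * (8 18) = (3 11 17 13 15 14 16 7)(8 18) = [0, 1, 2, 11, 4, 5, 6, 3, 18, 9, 10, 17, 12, 15, 16, 14, 7, 13, 8]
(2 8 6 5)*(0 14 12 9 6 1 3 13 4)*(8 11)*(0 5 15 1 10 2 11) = [14, 3, 0, 13, 5, 11, 15, 7, 10, 6, 2, 8, 9, 4, 12, 1] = (0 14 12 9 6 15 1 3 13 4 5 11 8 10 2)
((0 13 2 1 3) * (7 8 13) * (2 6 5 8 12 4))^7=(5 6 13 8)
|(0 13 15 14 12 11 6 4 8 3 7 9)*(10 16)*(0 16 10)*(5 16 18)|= |(0 13 15 14 12 11 6 4 8 3 7 9 18 5 16)|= 15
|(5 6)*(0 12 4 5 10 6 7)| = 10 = |(0 12 4 5 7)(6 10)|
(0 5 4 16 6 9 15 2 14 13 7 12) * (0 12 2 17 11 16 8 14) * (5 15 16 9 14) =(0 15 17 11 9 16 6 14 13 7 2)(4 8 5) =[15, 1, 0, 3, 8, 4, 14, 2, 5, 16, 10, 9, 12, 7, 13, 17, 6, 11]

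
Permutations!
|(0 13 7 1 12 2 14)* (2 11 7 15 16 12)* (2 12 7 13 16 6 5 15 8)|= 30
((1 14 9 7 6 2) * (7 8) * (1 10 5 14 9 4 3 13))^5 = ((1 9 8 7 6 2 10 5 14 4 3 13))^5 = (1 2 3 7 14 9 10 13 6 4 8 5)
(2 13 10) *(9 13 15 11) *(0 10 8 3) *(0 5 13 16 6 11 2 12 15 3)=(0 10 12 15 2 3 5 13 8)(6 11 9 16)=[10, 1, 3, 5, 4, 13, 11, 7, 0, 16, 12, 9, 15, 8, 14, 2, 6]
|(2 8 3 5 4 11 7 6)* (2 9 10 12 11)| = 30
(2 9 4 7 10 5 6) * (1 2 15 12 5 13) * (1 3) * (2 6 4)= (1 6 15 12 5 4 7 10 13 3)(2 9)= [0, 6, 9, 1, 7, 4, 15, 10, 8, 2, 13, 11, 5, 3, 14, 12]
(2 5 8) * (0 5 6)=[5, 1, 6, 3, 4, 8, 0, 7, 2]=(0 5 8 2 6)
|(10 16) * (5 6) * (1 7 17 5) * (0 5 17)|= 10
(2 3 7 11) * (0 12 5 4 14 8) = (0 12 5 4 14 8)(2 3 7 11) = [12, 1, 3, 7, 14, 4, 6, 11, 0, 9, 10, 2, 5, 13, 8]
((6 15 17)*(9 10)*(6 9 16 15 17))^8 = (6 9 16)(10 15 17)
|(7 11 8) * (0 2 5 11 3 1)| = |(0 2 5 11 8 7 3 1)| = 8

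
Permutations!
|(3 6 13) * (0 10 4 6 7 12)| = 8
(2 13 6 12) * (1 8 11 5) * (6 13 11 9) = (13)(1 8 9 6 12 2 11 5) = [0, 8, 11, 3, 4, 1, 12, 7, 9, 6, 10, 5, 2, 13]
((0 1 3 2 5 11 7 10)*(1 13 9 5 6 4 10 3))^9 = ((0 13 9 5 11 7 3 2 6 4 10))^9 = (0 4 2 7 5 13 10 6 3 11 9)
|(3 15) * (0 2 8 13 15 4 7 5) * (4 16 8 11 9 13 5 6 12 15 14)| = |(0 2 11 9 13 14 4 7 6 12 15 3 16 8 5)| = 15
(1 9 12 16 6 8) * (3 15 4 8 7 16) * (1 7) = [0, 9, 2, 15, 8, 5, 1, 16, 7, 12, 10, 11, 3, 13, 14, 4, 6] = (1 9 12 3 15 4 8 7 16 6)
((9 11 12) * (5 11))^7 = (5 9 12 11)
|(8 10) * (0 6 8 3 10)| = |(0 6 8)(3 10)| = 6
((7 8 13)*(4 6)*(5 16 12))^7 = ((4 6)(5 16 12)(7 8 13))^7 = (4 6)(5 16 12)(7 8 13)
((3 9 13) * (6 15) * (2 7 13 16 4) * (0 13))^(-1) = (0 7 2 4 16 9 3 13)(6 15)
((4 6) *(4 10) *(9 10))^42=((4 6 9 10))^42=(4 9)(6 10)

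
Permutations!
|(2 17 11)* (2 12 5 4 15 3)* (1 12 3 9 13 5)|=20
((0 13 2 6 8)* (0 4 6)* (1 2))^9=((0 13 1 2)(4 6 8))^9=(0 13 1 2)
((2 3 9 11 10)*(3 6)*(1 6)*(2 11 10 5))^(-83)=((1 6 3 9 10 11 5 2))^(-83)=(1 11 3 2 10 6 5 9)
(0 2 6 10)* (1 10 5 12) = (0 2 6 5 12 1 10) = [2, 10, 6, 3, 4, 12, 5, 7, 8, 9, 0, 11, 1]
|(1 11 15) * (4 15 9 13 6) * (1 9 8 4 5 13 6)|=9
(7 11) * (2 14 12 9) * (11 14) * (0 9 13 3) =(0 9 2 11 7 14 12 13 3) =[9, 1, 11, 0, 4, 5, 6, 14, 8, 2, 10, 7, 13, 3, 12]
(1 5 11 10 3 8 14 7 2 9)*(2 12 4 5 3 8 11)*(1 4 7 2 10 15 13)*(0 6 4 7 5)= (0 6 4)(1 3 11 15 13)(2 9 7 12 5 10 8 14)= [6, 3, 9, 11, 0, 10, 4, 12, 14, 7, 8, 15, 5, 1, 2, 13]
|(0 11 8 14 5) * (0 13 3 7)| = 8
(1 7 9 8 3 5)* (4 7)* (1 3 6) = (1 4 7 9 8 6)(3 5) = [0, 4, 2, 5, 7, 3, 1, 9, 6, 8]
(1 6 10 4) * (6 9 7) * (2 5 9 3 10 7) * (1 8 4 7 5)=(1 3 10 7 6 5 9 2)(4 8)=[0, 3, 1, 10, 8, 9, 5, 6, 4, 2, 7]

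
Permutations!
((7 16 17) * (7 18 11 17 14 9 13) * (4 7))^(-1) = (4 13 9 14 16 7)(11 18 17)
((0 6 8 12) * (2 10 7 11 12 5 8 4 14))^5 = (0 10 6 7 4 11 14 12 2)(5 8) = ((0 6 4 14 2 10 7 11 12)(5 8))^5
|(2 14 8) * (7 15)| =6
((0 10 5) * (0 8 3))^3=((0 10 5 8 3))^3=(0 8 10 3 5)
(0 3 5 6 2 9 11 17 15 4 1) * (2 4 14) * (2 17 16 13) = (0 3 5 6 4 1)(2 9 11 16 13)(14 17 15) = [3, 0, 9, 5, 1, 6, 4, 7, 8, 11, 10, 16, 12, 2, 17, 14, 13, 15]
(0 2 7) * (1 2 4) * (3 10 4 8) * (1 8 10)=[10, 2, 7, 1, 8, 5, 6, 0, 3, 9, 4]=(0 10 4 8 3 1 2 7)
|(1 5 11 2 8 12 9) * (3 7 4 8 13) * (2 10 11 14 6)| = 12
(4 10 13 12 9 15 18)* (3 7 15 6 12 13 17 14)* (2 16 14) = [0, 1, 16, 7, 10, 5, 12, 15, 8, 6, 17, 11, 9, 13, 3, 18, 14, 2, 4] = (2 16 14 3 7 15 18 4 10 17)(6 12 9)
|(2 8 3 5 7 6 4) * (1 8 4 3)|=4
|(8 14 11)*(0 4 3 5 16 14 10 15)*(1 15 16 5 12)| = |(0 4 3 12 1 15)(8 10 16 14 11)| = 30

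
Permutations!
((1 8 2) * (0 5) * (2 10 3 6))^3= (0 5)(1 3)(2 10)(6 8)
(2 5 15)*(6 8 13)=(2 5 15)(6 8 13)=[0, 1, 5, 3, 4, 15, 8, 7, 13, 9, 10, 11, 12, 6, 14, 2]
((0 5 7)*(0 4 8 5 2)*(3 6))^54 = ((0 2)(3 6)(4 8 5 7))^54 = (4 5)(7 8)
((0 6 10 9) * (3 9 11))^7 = (0 6 10 11 3 9)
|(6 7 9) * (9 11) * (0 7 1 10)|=|(0 7 11 9 6 1 10)|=7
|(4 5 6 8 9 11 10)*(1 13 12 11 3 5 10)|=20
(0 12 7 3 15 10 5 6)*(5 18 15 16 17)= [12, 1, 2, 16, 4, 6, 0, 3, 8, 9, 18, 11, 7, 13, 14, 10, 17, 5, 15]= (0 12 7 3 16 17 5 6)(10 18 15)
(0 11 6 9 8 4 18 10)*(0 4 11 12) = (0 12)(4 18 10)(6 9 8 11) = [12, 1, 2, 3, 18, 5, 9, 7, 11, 8, 4, 6, 0, 13, 14, 15, 16, 17, 10]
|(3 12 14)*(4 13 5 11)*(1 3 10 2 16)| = 28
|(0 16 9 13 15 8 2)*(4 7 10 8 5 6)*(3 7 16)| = |(0 3 7 10 8 2)(4 16 9 13 15 5 6)| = 42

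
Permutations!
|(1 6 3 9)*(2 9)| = |(1 6 3 2 9)| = 5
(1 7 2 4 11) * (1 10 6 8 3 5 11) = (1 7 2 4)(3 5 11 10 6 8) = [0, 7, 4, 5, 1, 11, 8, 2, 3, 9, 6, 10]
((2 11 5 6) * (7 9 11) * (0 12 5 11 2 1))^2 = ((0 12 5 6 1)(2 7 9))^2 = (0 5 1 12 6)(2 9 7)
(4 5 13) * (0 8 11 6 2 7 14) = [8, 1, 7, 3, 5, 13, 2, 14, 11, 9, 10, 6, 12, 4, 0] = (0 8 11 6 2 7 14)(4 5 13)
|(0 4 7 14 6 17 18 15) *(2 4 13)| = 10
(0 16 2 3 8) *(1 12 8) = (0 16 2 3 1 12 8) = [16, 12, 3, 1, 4, 5, 6, 7, 0, 9, 10, 11, 8, 13, 14, 15, 2]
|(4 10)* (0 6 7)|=|(0 6 7)(4 10)|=6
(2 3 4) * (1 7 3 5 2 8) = [0, 7, 5, 4, 8, 2, 6, 3, 1] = (1 7 3 4 8)(2 5)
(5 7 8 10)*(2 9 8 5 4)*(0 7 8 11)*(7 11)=(0 11)(2 9 7 5 8 10 4)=[11, 1, 9, 3, 2, 8, 6, 5, 10, 7, 4, 0]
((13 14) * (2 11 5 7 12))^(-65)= (13 14)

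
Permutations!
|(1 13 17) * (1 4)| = 4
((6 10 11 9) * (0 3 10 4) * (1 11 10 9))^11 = (0 3 9 6 4)(1 11)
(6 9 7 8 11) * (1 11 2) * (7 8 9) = (1 11 6 7 9 8 2) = [0, 11, 1, 3, 4, 5, 7, 9, 2, 8, 10, 6]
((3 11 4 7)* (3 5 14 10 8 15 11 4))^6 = (3 8 5)(4 15 14)(7 11 10)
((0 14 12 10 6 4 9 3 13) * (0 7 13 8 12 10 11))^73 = (0 6 3 11 10 9 12 14 4 8)(7 13)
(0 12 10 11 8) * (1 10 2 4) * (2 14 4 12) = [2, 10, 12, 3, 1, 5, 6, 7, 0, 9, 11, 8, 14, 13, 4] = (0 2 12 14 4 1 10 11 8)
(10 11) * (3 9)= (3 9)(10 11)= [0, 1, 2, 9, 4, 5, 6, 7, 8, 3, 11, 10]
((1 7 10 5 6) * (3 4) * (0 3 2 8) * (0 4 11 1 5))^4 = ((0 3 11 1 7 10)(2 8 4)(5 6))^4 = (0 7 11)(1 3 10)(2 8 4)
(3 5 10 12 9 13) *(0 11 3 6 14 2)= (0 11 3 5 10 12 9 13 6 14 2)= [11, 1, 0, 5, 4, 10, 14, 7, 8, 13, 12, 3, 9, 6, 2]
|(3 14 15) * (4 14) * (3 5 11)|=6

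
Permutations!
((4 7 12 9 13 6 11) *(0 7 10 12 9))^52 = (0 10 11 13 7 12 4 6 9)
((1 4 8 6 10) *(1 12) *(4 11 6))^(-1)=(1 12 10 6 11)(4 8)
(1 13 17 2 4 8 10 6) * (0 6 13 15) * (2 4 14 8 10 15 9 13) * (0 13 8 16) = (0 6 1 9 8 15 13 17 4 10 2 14 16) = [6, 9, 14, 3, 10, 5, 1, 7, 15, 8, 2, 11, 12, 17, 16, 13, 0, 4]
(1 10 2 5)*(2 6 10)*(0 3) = (0 3)(1 2 5)(6 10) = [3, 2, 5, 0, 4, 1, 10, 7, 8, 9, 6]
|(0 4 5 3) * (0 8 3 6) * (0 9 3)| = |(0 4 5 6 9 3 8)| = 7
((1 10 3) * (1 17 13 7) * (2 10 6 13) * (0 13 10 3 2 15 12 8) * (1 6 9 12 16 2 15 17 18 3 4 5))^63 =((0 13 7 6 10 15 16 2 4 5 1 9 12 8)(3 18))^63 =(0 2)(1 6)(3 18)(4 13)(5 7)(8 16)(9 10)(12 15)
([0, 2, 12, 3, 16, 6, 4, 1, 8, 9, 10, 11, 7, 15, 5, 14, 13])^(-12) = [0, 1, 2, 3, 13, 4, 16, 7, 8, 9, 10, 11, 12, 14, 6, 5, 15]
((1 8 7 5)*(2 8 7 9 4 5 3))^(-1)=((1 7 3 2 8 9 4 5))^(-1)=(1 5 4 9 8 2 3 7)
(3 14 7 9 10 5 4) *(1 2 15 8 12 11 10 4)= [0, 2, 15, 14, 3, 1, 6, 9, 12, 4, 5, 10, 11, 13, 7, 8]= (1 2 15 8 12 11 10 5)(3 14 7 9 4)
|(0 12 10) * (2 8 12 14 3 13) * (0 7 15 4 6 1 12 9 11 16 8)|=|(0 14 3 13 2)(1 12 10 7 15 4 6)(8 9 11 16)|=140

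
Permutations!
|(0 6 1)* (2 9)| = 6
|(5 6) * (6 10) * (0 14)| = 6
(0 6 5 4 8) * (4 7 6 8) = [8, 1, 2, 3, 4, 7, 5, 6, 0] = (0 8)(5 7 6)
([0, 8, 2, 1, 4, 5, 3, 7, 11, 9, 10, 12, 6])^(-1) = (1 3 6 12 11 8)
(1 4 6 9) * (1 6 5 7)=[0, 4, 2, 3, 5, 7, 9, 1, 8, 6]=(1 4 5 7)(6 9)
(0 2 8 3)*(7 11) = [2, 1, 8, 0, 4, 5, 6, 11, 3, 9, 10, 7] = (0 2 8 3)(7 11)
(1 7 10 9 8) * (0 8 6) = (0 8 1 7 10 9 6) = [8, 7, 2, 3, 4, 5, 0, 10, 1, 6, 9]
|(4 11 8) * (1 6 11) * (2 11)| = 6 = |(1 6 2 11 8 4)|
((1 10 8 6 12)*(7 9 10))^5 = ((1 7 9 10 8 6 12))^5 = (1 6 10 7 12 8 9)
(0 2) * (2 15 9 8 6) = (0 15 9 8 6 2) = [15, 1, 0, 3, 4, 5, 2, 7, 6, 8, 10, 11, 12, 13, 14, 9]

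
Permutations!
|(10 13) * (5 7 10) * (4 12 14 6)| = |(4 12 14 6)(5 7 10 13)| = 4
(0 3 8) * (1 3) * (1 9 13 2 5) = (0 9 13 2 5 1 3 8) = [9, 3, 5, 8, 4, 1, 6, 7, 0, 13, 10, 11, 12, 2]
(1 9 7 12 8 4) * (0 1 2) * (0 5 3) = (0 1 9 7 12 8 4 2 5 3) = [1, 9, 5, 0, 2, 3, 6, 12, 4, 7, 10, 11, 8]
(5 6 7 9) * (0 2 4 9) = [2, 1, 4, 3, 9, 6, 7, 0, 8, 5] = (0 2 4 9 5 6 7)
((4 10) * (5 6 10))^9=((4 5 6 10))^9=(4 5 6 10)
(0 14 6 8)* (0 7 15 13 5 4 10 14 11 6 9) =(0 11 6 8 7 15 13 5 4 10 14 9) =[11, 1, 2, 3, 10, 4, 8, 15, 7, 0, 14, 6, 12, 5, 9, 13]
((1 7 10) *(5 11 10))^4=(1 10 11 5 7)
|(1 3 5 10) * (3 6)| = 5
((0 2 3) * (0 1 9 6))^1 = (0 2 3 1 9 6)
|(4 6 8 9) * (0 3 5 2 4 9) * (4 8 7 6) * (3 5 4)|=4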